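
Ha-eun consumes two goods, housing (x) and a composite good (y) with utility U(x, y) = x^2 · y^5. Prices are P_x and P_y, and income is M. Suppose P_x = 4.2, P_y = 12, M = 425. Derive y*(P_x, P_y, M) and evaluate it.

MU_x/MU_y = (2·y)/(5·x); tangency sets this equal to P_x/P_y.
So 2·P_y·y = 5·P_x·x; combined with the budget, a share 2/7 of income goes to x.
Demand: x*(P_x,P_y,M) = 2/7·M/P_x and y* = 5/7·M/P_y.
At P_x=4.2, P_y=12, M=425: y* = 5/7·425/12 = 25.2976.

y* = 25.2976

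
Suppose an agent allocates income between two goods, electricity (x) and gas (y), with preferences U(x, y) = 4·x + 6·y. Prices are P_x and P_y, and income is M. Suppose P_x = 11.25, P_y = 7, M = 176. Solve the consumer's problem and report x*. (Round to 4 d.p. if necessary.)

x* = 0

Perfect substitutes: compare marginal utility per dollar. 4/P_x vs 6/P_y → 0.3556 vs 0.8571.
y gives more utility per dollar, so spend all income on y: y* = M/P_y, x* = 0.
Numerically: x* = 0, y* = 25.1429.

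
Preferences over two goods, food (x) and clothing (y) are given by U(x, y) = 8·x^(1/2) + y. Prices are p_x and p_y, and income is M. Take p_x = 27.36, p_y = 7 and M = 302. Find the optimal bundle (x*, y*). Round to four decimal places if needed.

MU_x = 4/√x, MU_y = 1. Tangency: 4/√x = p_x/p_y.
Thus x* = (4·p_y/p_x)² — independent of M — with the rest of income spent on y.
Plugging in: x* = (4·7/27.36)² = 1.0473, y* = 39.0493.

x* = 1.0473, y* = 39.0493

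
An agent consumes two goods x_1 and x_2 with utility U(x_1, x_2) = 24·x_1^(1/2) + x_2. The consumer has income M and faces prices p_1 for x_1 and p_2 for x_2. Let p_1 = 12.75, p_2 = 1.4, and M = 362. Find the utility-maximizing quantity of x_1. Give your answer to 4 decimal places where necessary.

x_1* = 1.7362

Plugging in: x_1* = (12·1.4/12.75)² = 1.7362.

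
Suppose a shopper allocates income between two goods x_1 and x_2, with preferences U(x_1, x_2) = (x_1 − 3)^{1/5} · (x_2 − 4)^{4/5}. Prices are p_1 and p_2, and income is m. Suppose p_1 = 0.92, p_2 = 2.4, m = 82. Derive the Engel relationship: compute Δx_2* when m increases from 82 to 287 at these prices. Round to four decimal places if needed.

Let x_1' = x_1−3, x_2' = x_2−4. MRS = (1/4)·x_2'/x_1' = p_1/p_2.
Substituting into the budget: x_1* = 3 + 0.2·(m − 3·p_1 − 4·p_2)/p_1, and x_2* = 4 + 0.8·(…)/p_2.
Discretionary income = 82 − 3·0.92 − 4·2.4 = 69.64; x_2* = 4 + 0.8·69.64/2.4 = 27.2133.
At m' = 287: x_2* = 95.5467. Change: 95.5467 − 27.2133 = 68.3333.

Δx_2* = 68.3333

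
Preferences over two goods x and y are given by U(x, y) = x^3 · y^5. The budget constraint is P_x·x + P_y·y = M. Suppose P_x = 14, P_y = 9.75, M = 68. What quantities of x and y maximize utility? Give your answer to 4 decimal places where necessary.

MU_x/MU_y = (3·y)/(5·x); tangency sets this equal to P_x/P_y.
So 3·P_y·y = 5·P_x·x; combined with the budget, a share 0.375 of income goes to x.
Demand: x*(P_x,P_y,M) = 0.375·M/P_x and y* = 0.625·M/P_y.
At P_x=14, P_y=9.75, M=68: x* = 0.375·68/14 = 1.8214, y* = 4.359.

x* = 1.8214, y* = 4.359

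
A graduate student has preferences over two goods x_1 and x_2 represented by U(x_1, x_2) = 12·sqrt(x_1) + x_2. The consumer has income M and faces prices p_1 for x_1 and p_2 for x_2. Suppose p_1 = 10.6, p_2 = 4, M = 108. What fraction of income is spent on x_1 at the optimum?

share on x_1 = 0.5031

Solve: √x_1 = 6·p_2/p_1, so x_1*(p_1,p_2) = (6·p_2/p_1)², and x_2* = (M − p_1·x_1*)/p_2.
Plugging in: x_1* = (6·4/10.6)² = 5.1264, x_2* = 13.4151.
Expenditure on x_1: 10.6·5.1264 = 54.3396; share = 0.5031.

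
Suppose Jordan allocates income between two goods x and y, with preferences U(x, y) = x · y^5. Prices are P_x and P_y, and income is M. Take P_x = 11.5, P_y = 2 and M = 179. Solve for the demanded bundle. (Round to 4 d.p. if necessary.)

Demand: x*(P_x,P_y,M) = 1/6·M/P_x and y* = 5/6·M/P_y.
At P_x=11.5, P_y=2, M=179: x* = 1/6·179/11.5 = 2.5942, y* = 74.5833.

x* = 2.5942, y* = 74.5833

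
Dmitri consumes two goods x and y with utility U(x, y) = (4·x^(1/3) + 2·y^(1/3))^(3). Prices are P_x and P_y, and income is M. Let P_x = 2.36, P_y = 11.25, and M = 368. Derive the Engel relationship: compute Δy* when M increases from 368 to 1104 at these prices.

From the CES first-order condition, 2·(y/x)^(2/3) = P_x/P_y.
Hence y/x = ((1/2)·P_x/P_y)^(1/(2/3)), i.e. raised to the 1.5 power.
Substitute y = (y/x)·x into the budget: x* = M/(P_x + P_y·(y/x)).
Numerically y/x = 0.03397, so x* = 368/(2.36 + 11.25·0.03397) = 134.2007 and y* = 0.03397·134.2007 = 4.5588.
At M' = 1104: y* = 13.6764. Change: 13.6764 − 4.5588 = 9.1176.

Δy* = 9.1176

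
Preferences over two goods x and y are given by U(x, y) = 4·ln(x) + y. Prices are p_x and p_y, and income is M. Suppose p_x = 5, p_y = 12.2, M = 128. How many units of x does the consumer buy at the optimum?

x* = 9.76

Set MRS = p_x/p_y: (4/x)/1 = p_x/p_y.
So x*(p_x,p_y) = 4·p_y/p_x, independent of income; and y* = (M − 4·p_y)/p_y.
At the given prices: x* = 4·12.2/5 = 9.76.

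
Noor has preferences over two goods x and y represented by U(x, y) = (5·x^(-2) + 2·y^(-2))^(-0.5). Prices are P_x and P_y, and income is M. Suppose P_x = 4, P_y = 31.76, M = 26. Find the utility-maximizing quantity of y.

From the CES first-order condition, (5/2)·(y/x)^(3) = P_x/P_y.
Hence y/x = ((2/5)·P_x/P_y)^(1/(3)), i.e. raised to the 1/3 power.
With the ratio pinned down, the budget gives x* = M/(P_x + P_y·(y/x)) and y* = (y/x)·x*.
Numerically y/x = 0.369329, so x* = 26/(4 + 31.76·0.369329) = 1.6529 and y* = 0.369329·1.6529 = 0.6105.

y* = 0.6105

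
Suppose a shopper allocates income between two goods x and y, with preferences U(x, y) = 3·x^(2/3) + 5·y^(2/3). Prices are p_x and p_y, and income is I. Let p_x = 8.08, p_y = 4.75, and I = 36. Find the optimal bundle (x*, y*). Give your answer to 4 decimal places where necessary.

Substitute y = (y/x)·x into the budget: x* = I/(p_x + p_y·(y/x)).
Numerically y/x = 22.787648, so x* = 36/(8.08 + 4.75·22.787648) = 0.3095 and y* = 22.787648·0.3095 = 7.0525.

x* = 0.3095, y* = 7.0525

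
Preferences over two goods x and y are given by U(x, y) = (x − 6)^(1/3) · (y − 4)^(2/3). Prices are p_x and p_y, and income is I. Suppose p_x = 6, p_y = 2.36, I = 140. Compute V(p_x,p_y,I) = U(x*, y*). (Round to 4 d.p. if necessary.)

V = 15.5339

Discretionary income = 140 − 6·6 − 4·2.36 = 94.56; x* = 6 + 1/3·94.56/6 = 11.2533; y* = 4 + 2/3·94.56/2.36 = 30.7119.
Utility at the optimum: U(11.2533, 30.7119) = 15.5339.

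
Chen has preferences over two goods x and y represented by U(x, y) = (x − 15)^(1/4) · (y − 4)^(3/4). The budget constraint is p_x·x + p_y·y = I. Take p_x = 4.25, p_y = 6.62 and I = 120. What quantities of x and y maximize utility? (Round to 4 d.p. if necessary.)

x* = 16.7512, y* = 7.3727

Substituting into the budget: x* = 15 + 0.25·(I − 15·p_x − 4·p_y)/p_x, and y* = 4 + 0.75·(…)/p_y.
Discretionary income = 120 − 15·4.25 − 4·6.62 = 29.77; x* = 15 + 0.25·29.77/4.25 = 16.7512; y* = 4 + 0.75·29.77/6.62 = 7.3727.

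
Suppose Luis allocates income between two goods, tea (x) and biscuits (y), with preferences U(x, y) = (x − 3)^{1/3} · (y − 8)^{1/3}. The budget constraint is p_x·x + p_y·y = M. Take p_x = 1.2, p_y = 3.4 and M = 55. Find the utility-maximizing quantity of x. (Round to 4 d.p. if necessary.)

x* = 13.0833

Let x' = x−3, y' = y−8. MRS = y'/x' = p_x/p_y.
Substituting into the budget: x* = 3 + 0.5·(M − 3·p_x − 8·p_y)/p_x, and y* = 8 + 0.5·(…)/p_y.
Discretionary income = 55 − 3·1.2 − 8·3.4 = 24.2; x* = 3 + 0.5·24.2/1.2 = 13.0833.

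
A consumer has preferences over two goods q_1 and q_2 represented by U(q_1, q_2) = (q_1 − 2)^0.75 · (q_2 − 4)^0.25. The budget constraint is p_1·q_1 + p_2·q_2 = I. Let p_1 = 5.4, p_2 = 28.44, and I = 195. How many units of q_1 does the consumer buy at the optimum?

This is Cobb-Douglas in (q_1−2, q_2−4): tangency gives 0.75·p_2·(q_2−4) = 0.25·p_1·(q_1−2).
Substituting into the budget: q_1* = 2 + 0.75·(I − 2·p_1 − 4·p_2)/p_1, and q_2* = 4 + 0.25·(…)/p_2.
Discretionary income = 195 − 2·5.4 − 4·28.44 = 70.44; q_1* = 2 + 0.75·70.44/5.4 = 11.7833.

q_1* = 11.7833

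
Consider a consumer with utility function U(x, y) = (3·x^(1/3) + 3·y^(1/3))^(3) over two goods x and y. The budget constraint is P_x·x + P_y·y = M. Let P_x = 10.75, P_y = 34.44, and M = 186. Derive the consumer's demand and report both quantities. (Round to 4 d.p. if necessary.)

x* = 11.1005, y* = 1.9358

MU_x ∝ 3·x^(-2/3), MU_y ∝ 3·y^(-2/3), so MRS = (y/x)^(2/3) = P_x/P_y.
Hence y/x = (P_x/P_y)^(1/(2/3)), i.e. raised to the 1.5 power.
Substitute y = (y/x)·x into the budget: x* = M/(P_x + P_y·(y/x)).
Numerically y/x = 0.174389, so x* = 186/(10.75 + 34.44·0.174389) = 11.1005 and y* = 0.174389·11.1005 = 1.9358.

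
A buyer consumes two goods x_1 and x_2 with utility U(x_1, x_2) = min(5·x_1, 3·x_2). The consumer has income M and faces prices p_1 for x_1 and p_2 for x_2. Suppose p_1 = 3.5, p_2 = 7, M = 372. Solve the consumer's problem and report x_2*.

x_2* = 40.8791

With perfect complements, no substitution: consume in ratio x_1:x_2 = 3:5.
Budget: p_1·x_1 + p_2·(5/3)·x_1 = M, so (3·p_1 + 5·p_2)·x_1 = 3·M.
Demand: x_1*(p_1,p_2,M) = 3·M/(3·p_1 + 5·p_2), x_2* = 5·M/(3·p_1 + 5·p_2).
Here 3·3.5 + 5·7 = 45.5, giving x_2* = 40.8791.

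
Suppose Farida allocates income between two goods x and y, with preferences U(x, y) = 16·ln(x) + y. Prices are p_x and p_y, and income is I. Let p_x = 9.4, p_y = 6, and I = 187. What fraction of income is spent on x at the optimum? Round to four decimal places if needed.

MU_x = 16/x, MU_y = 1. Tangency: 16/x = p_x/p_y.
So x*(p_x,p_y) = 16·p_y/p_x, independent of income; and y* = (I − 16·p_y)/p_y.
At the given prices: x* = 16·6/9.4 = 10.2128, and y* = 15.1667.
Expenditure on x: 9.4·10.2128 = 96; share = 0.5134.

share on x = 0.5134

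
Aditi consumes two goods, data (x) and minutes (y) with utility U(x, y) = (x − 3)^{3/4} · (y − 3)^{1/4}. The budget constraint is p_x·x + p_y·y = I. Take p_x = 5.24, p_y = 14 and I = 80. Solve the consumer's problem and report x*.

This is Cobb-Douglas in (x−3, y−3): tangency gives 0.75·p_y·(y−3) = 0.25·p_x·(x−3).
Substituting into the budget: x* = 3 + 0.75·(I − 3·p_x − 3·p_y)/p_x, and y* = 3 + 0.25·(…)/p_y.
Discretionary income = 80 − 3·5.24 − 3·14 = 22.28; x* = 3 + 0.75·22.28/5.24 = 6.1889.

x* = 6.1889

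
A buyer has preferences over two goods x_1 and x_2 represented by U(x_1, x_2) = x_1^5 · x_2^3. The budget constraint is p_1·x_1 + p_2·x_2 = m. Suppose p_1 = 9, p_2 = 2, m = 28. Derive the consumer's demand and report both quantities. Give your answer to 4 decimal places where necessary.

Demand: x_1*(p_1,p_2,m) = 0.625·m/p_1 and x_2* = 0.375·m/p_2.
At p_1=9, p_2=2, m=28: x_1* = 0.625·28/9 = 1.9444, x_2* = 5.25.

x_1* = 1.9444, x_2* = 5.25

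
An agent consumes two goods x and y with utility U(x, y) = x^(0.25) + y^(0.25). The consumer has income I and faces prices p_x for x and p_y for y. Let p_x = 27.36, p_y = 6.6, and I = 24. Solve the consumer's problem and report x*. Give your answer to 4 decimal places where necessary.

x* = 0.3366

From the CES first-order condition, (y/x)^(0.75) = p_x/p_y.
Solve for the ratio: y/x = [p_x/p_y]^(4/3).
With the ratio pinned down, the budget gives x* = I/(p_x + p_y·(y/x)) and y* = (y/x)·x*.
Numerically y/x = 6.659315, so x* = 24/(27.36 + 6.6·6.659315) = 0.3366.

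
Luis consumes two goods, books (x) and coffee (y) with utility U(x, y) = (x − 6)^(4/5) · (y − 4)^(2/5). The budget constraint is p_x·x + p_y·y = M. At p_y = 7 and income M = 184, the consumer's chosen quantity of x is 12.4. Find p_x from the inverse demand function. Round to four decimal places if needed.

p_x = 10

This is Cobb-Douglas in (x−6, y−4): tangency gives 0.8·p_y·(y−4) = 0.4·p_x·(x−6).
Substituting into the budget: x* = 6 + 2/3·(M − 6·p_x − 4·p_y)/p_x, and y* = 4 + 1/3·(…)/p_y.
Set x* = 12.4 in the demand function and solve for p_x: p_x = 10.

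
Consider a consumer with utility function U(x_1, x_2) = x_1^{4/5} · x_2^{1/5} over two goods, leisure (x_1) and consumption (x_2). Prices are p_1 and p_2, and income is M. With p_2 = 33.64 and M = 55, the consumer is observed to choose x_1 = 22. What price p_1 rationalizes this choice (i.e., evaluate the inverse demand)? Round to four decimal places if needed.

p_1 = 2

Tangency: MRS = 4·x_2/x_1 = p_1/p_2.
So 0.8·p_2·x_2 = 0.2·p_1·x_1; combined with the budget, a share 0.8 of income goes to x_1.
Demand: x_1*(p_1,p_2,M) = 0.8·M/p_1 and x_2* = 0.2·M/p_2.
Set x_1* = 22 in the demand function and solve for p_1: p_1 = 2.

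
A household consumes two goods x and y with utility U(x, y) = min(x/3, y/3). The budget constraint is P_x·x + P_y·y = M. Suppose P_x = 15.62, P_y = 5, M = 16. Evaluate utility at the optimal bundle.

Leontief preferences: the optimum is at the kink where x/3 = y/3, i.e. y = x.
Budget: P_x·x + P_y·x = M, so (3·P_x + 3·P_y)·x = 3·M.
Demand: x*(P_x,P_y,M) = 3·M/(3·P_x + 3·P_y), y* = 3·M/(3·P_x + 3·P_y).
Here 3·15.62 + 3·5 = 61.86, giving x* = 0.7759 and y* = 0.7759.
Utility at the optimum: U(0.7759, 0.7759) = 0.2586.

V = 0.2586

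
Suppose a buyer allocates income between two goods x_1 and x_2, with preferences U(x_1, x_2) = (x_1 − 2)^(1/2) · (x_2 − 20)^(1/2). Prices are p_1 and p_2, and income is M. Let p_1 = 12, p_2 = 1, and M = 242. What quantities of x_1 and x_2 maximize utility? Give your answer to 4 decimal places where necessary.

MRS = (x_2−20)/(x_1−2). Tangency with p_1/p_2 gives x_2−20 = (p_1/p_2)·(x_1−2).
After buying the subsistence bundle (2, 20), a share 0.5 of the remaining income goes to x_1: x_1* = 2 + 0.5·(M − 2p_1 − 20p_2)/p_1.
Discretionary income = 242 − 2·12 − 20·1 = 198; x_1* = 2 + 0.5·198/12 = 10.25; x_2* = 20 + 0.5·198/1 = 119.

x_1* = 10.25, x_2* = 119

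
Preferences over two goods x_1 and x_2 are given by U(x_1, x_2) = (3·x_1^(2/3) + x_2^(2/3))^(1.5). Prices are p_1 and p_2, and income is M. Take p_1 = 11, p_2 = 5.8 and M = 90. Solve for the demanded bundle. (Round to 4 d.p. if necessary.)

From the CES first-order condition, 3·(x_2/x_1)^(1/3) = p_1/p_2.
Solve for the ratio: x_2/x_1 = [(1/3)·p_1/p_2]^(3).
Substitute x_2 = (x_2/x_1)·x_1 into the budget: x_1* = M/(p_1 + p_2·(x_2/x_1)).
Numerically x_2/x_1 = 0.252656, so x_1* = 90/(11 + 5.8·0.252656) = 7.22 and x_2* = 0.252656·7.22 = 1.8242.

x_1* = 7.22, x_2* = 1.8242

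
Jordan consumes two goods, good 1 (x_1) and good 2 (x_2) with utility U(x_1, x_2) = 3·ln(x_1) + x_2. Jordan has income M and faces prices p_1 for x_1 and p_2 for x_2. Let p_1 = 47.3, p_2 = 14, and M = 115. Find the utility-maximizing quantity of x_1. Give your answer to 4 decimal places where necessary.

x_1* = 0.8879

Set MRS = p_1/p_2: (3/x_1)/1 = p_1/p_2.
So x_1*(p_1,p_2) = 3·p_2/p_1, independent of income; and x_2* = (M − 3·p_2)/p_2.
At the given prices: x_1* = 3·14/47.3 = 0.8879.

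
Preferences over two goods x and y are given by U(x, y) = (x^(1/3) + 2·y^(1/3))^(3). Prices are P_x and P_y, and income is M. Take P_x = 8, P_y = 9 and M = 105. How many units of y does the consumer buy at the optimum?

y* = 8.4848

Substitute y = (y/x)·x into the budget: x* = M/(P_x + P_y·(y/x)).
Numerically y/x = 2.37037, so x* = 105/(8 + 9·2.37037) = 3.5795 and y* = 2.37037·3.5795 = 8.4848.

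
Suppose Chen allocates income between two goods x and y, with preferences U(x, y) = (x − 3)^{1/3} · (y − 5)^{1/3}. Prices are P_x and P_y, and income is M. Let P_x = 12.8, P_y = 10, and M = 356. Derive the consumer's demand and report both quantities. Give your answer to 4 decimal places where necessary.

x* = 13.4531, y* = 18.38

This is Cobb-Douglas in (x−3, y−5): tangency gives 1/3·P_y·(y−5) = 1/3·P_x·(x−3).
After buying the subsistence bundle (3, 5), a share 0.5 of the remaining income goes to x: x* = 3 + 0.5·(M − 3P_x − 5P_y)/P_x.
Discretionary income = 356 − 3·12.8 − 5·10 = 267.6; x* = 3 + 0.5·267.6/12.8 = 13.4531; y* = 5 + 0.5·267.6/10 = 18.38.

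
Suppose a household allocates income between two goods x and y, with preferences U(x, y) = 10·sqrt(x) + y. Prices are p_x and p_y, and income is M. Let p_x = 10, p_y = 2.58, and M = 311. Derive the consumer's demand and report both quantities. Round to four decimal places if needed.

x* = 1.6641, y* = 114.0926

Set MRS = p_x/p_y: 5·x^(−1/2) = p_x/p_y.
Solve: √x = 5·p_y/p_x, so x*(p_x,p_y) = (5·p_y/p_x)², and y* = (M − p_x·x*)/p_y.
Plugging in: x* = (5·2.58/10)² = 1.6641, y* = 114.0926.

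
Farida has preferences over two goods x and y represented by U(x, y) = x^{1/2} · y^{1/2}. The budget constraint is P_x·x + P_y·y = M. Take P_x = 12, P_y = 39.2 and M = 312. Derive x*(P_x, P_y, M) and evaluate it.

x* = 13

The MRS is y/x. Set MRS = P_x/P_y.
Rearranging, P_y·y = P_x·x. Substituting into the budget gives P_x·x·(1 + 1) = M.
Demand: x*(P_x,P_y,M) = 0.5·M/P_x and y* = 0.5·M/P_y.
At P_x=12, P_y=39.2, M=312: x* = 0.5·312/12 = 13.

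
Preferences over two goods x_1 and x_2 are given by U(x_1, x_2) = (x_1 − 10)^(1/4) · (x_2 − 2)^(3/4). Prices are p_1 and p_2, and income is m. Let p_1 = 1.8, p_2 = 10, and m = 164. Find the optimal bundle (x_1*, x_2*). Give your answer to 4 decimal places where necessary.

MRS = (1/3)·(x_2−2)/(x_1−10). Tangency with p_1/p_2 gives x_2−2 = 3·(p_1/p_2)·(x_1−10).
After buying the subsistence bundle (10, 2), a share 0.25 of the remaining income goes to x_1: x_1* = 10 + 0.25·(m − 10p_1 − 2p_2)/p_1.
Discretionary income = 164 − 10·1.8 − 2·10 = 126; x_1* = 10 + 0.25·126/1.8 = 27.5; x_2* = 2 + 0.75·126/10 = 11.45.

x_1* = 27.5, x_2* = 11.45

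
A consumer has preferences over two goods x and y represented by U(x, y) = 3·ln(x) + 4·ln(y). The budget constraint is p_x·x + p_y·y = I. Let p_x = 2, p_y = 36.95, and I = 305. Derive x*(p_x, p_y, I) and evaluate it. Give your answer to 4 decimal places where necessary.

x* = 65.3571

The MRS is (3/4)·y/x. Set MRS = p_x/p_y.
Rearranging, p_y·y = (4/3)·p_x·x. Substituting into the budget gives p_x·x·(1 + (4/3)) = I.
Demand: x*(p_x,p_y,I) = 3/7·I/p_x and y* = 4/7·I/p_y.
At p_x=2, p_y=36.95, I=305: x* = 3/7·305/2 = 65.3571.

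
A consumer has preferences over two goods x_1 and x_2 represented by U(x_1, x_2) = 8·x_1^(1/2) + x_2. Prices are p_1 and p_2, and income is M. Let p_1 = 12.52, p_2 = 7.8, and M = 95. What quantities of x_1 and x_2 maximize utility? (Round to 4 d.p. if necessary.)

MU_x_1 = 4/√x_1, MU_x_2 = 1. Tangency: 4/√x_1 = p_1/p_2.
Thus x_1* = (4·p_2/p_1)² — independent of M — with the rest of income spent on x_2.
Plugging in: x_1* = (4·7.8/12.52)² = 6.2101, x_2* = 2.2114.

x_1* = 6.2101, x_2* = 2.2114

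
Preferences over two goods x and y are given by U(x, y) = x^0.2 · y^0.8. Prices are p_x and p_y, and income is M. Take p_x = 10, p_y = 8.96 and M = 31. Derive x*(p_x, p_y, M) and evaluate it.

x* = 0.62

MU_x/MU_y = (0.2·y)/(0.8·x); tangency sets this equal to p_x/p_y.
Rearranging, p_y·y = 4·p_x·x. Substituting into the budget gives p_x·x·(1 + 4) = M.
Demand: x*(p_x,p_y,M) = 0.2·M/p_x and y* = 0.8·M/p_y.
At p_x=10, p_y=8.96, M=31: x* = 0.2·31/10 = 0.62.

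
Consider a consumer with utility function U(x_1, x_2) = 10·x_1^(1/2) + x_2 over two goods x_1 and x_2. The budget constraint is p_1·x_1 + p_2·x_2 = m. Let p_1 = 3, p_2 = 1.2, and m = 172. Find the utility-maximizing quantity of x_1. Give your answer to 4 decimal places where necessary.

x_1* = 4

Set MRS = p_1/p_2: 5·x_1^(−1/2) = p_1/p_2.
Solve: √x_1 = 5·p_2/p_1, so x_1*(p_1,p_2) = (5·p_2/p_1)², and x_2* = (m − p_1·x_1*)/p_2.
Plugging in: x_1* = (5·1.2/3)² = 4.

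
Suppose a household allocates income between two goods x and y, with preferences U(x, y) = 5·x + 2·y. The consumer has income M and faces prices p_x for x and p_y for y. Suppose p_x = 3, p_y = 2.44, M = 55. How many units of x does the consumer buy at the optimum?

x gives more utility per dollar, so spend all income on x: x* = M/p_x, y* = 0.
Numerically: x* = 18.3333, y* = 0.

x* = 18.3333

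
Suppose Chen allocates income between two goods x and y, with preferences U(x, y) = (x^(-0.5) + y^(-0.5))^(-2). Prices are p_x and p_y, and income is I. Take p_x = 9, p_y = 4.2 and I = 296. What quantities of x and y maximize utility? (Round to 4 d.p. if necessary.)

x* = 18.5221, y* = 30.786

From the CES first-order condition, (y/x)^(1.5) = p_x/p_y.
Solve for the ratio: y/x = [p_x/p_y]^(2/3).
With the ratio pinned down, the budget gives x* = I/(p_x + p_y·(y/x)) and y* = (y/x)·x*.
Numerically y/x = 1.662119, so x* = 296/(9 + 4.2·1.662119) = 18.5221 and y* = 1.662119·18.5221 = 30.786.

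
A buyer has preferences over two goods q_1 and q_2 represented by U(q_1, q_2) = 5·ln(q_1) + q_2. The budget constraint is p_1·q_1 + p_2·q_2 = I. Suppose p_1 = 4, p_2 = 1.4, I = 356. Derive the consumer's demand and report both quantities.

q_1* = 1.75, q_2* = 249.2857

Set MRS = p_1/p_2: (5/q_1)/1 = p_1/p_2.
So q_1*(p_1,p_2) = 5·p_2/p_1, independent of income; and q_2* = (I − 5·p_2)/p_2.
At the given prices: q_1* = 5·1.4/4 = 1.75, and q_2* = 249.2857.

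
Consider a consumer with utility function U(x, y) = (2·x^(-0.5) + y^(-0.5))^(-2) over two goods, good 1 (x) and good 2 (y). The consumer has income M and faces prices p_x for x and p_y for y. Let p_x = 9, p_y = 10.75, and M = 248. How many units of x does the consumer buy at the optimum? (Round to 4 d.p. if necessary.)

x* = 16.5162

Numerically y/x = 0.559589, so x* = 248/(9 + 10.75·0.559589) = 16.5162.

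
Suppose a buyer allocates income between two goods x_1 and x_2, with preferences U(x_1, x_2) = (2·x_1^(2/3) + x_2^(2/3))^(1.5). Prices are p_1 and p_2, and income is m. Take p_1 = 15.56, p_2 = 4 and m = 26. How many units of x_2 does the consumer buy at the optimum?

x_2* = 4.252

MU_x_1 ∝ 2·x_1^(-1/3), MU_x_2 ∝ x_2^(-1/3), so MRS = 2·(x_2/x_1)^(1/3) = p_1/p_2.
Hence x_2/x_1 = ((1/2)·p_1/p_2)^(1/(1/3)), i.e. raised to the 3 power.
With the ratio pinned down, the budget gives x_1* = m/(p_1 + p_2·(x_2/x_1)) and x_2* = (x_2/x_1)·x_1*.
Numerically x_2/x_1 = 7.357984, so x_1* = 26/(15.56 + 4·7.357984) = 0.5779 and x_2* = 7.357984·0.5779 = 4.252.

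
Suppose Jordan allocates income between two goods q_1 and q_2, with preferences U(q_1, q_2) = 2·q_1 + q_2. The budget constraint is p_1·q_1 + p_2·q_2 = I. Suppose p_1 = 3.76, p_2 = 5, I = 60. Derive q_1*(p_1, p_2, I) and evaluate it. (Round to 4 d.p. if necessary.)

Perfect substitutes: compare marginal utility per dollar. 2/p_1 vs 1/p_2 → 0.5319 vs 0.2.
q_1 gives more utility per dollar, so spend all income on q_1: q_1* = I/p_1, q_2* = 0.
Numerically: q_1* = 15.9574, q_2* = 0.

q_1* = 15.9574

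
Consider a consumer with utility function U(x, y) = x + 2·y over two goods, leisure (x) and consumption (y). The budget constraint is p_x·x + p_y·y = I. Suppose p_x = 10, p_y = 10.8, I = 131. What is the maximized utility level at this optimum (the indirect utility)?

V = 24.2593

Linear utility — the consumer picks whichever good has higher MU/price: 1/10 = 0.1 vs 2/10.8 = 0.1852.
y gives more utility per dollar, so spend all income on y: y* = I/p_y, x* = 0.
Numerically: x* = 0, y* = 12.1296.
Utility at the optimum: U(0, 12.1296) = 24.2593.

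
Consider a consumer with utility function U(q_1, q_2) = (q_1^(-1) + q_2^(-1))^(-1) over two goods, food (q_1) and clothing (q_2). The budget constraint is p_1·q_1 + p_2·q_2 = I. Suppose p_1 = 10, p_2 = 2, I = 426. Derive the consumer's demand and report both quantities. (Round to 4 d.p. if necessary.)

MU_q_1 ∝ q_1^(-2), MU_q_2 ∝ q_2^(-2), so MRS = (q_2/q_1)^(2) = p_1/p_2.
Hence q_2/q_1 = (p_1/p_2)^(1/(2)), i.e. raised to the 0.5 power.
With the ratio pinned down, the budget gives q_1* = I/(p_1 + p_2·(q_2/q_1)) and q_2* = (q_2/q_1)·q_1*.
Numerically q_2/q_1 = 2.236068, so q_1* = 426/(10 + 2·2.236068) = 29.4359 and q_2* = 2.236068·29.4359 = 65.8206.

q_1* = 29.4359, q_2* = 65.8206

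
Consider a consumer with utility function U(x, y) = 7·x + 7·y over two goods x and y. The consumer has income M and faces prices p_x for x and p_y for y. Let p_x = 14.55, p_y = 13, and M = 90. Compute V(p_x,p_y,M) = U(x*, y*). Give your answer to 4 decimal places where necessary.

V = 48.4615

Perfect substitutes: compare marginal utility per dollar. 7/p_x vs 7/p_y → 0.4811 vs 0.5385.
y gives more utility per dollar, so spend all income on y: y* = M/p_y, x* = 0.
Numerically: x* = 0, y* = 6.9231.
Utility at the optimum: U(0, 6.9231) = 48.4615.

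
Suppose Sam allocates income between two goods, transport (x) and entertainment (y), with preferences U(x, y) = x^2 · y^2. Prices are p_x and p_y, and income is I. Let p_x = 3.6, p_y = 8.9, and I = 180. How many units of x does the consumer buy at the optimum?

x* = 25

The MRS is y/x. Set MRS = p_x/p_y.
Rearranging, p_y·y = p_x·x. Substituting into the budget gives p_x·x·(1 + 1) = I.
Demand: x*(p_x,p_y,I) = 0.5·I/p_x and y* = 0.5·I/p_y.
At p_x=3.6, p_y=8.9, I=180: x* = 0.5·180/3.6 = 25.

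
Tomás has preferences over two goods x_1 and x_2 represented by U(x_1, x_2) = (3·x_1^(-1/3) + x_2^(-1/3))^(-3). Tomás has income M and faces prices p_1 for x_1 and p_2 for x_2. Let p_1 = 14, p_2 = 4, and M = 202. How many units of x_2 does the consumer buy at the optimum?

x_2* = 12.2636

From the CES first-order condition, 3·(x_2/x_1)^(4/3) = p_1/p_2.
Solve for the ratio: x_2/x_1 = [(1/3)·p_1/p_2]^(0.75).
Substitute x_2 = (x_2/x_1)·x_1 into the budget: x_1* = M/(p_1 + p_2·(x_2/x_1)).
Numerically x_2/x_1 = 1.122561, so x_1* = 202/(14 + 4·1.122561) = 10.9247 and x_2* = 1.122561·10.9247 = 12.2636.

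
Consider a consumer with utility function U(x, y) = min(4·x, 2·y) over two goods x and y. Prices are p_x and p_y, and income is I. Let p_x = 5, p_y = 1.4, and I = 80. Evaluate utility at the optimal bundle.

With perfect complements, no substitution: consume in ratio x:y = 2:4.
Budget: p_x·x + p_y·2·x = I, so (2·p_x + 4·p_y)·x = 2·I.
Demand: x*(p_x,p_y,I) = 2·I/(2·p_x + 4·p_y), y* = 4·I/(2·p_x + 4·p_y).
Here 2·5 + 4·1.4 = 15.6, giving x* = 10.2564 and y* = 20.5128.
Utility at the optimum: U(10.2564, 20.5128) = 41.0256.

V = 41.0256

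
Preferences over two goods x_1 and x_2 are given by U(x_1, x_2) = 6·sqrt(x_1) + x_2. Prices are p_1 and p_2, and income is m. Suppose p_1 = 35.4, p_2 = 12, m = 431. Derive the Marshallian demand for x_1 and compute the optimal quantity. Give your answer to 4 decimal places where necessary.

x_1* = 1.0342

MU_x_1 = 3/√x_1, MU_x_2 = 1. Tangency: 3/√x_1 = p_1/p_2.
Thus x_1* = (3·p_2/p_1)² — independent of m — with the rest of income spent on x_2.
Plugging in: x_1* = (3·12/35.4)² = 1.0342.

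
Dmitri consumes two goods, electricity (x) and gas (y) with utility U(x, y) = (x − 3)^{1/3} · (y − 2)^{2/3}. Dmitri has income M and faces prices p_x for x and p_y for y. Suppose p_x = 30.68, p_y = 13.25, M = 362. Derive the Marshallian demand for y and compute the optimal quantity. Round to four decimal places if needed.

y* = 14.2496

MRS = (1/2)·(y−2)/(x−3). Tangency with p_x/p_y gives y−2 = 2·(p_x/p_y)·(x−3).
Substituting into the budget: x* = 3 + 1/3·(M − 3·p_x − 2·p_y)/p_x, and y* = 2 + 2/3·(…)/p_y.
Discretionary income = 362 − 3·30.68 − 2·13.25 = 243.46; y* = 2 + 2/3·243.46/13.25 = 14.2496.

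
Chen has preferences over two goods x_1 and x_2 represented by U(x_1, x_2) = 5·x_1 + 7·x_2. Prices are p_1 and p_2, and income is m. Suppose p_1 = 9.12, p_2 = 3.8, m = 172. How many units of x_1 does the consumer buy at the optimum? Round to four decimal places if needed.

Linear utility — the consumer picks whichever good has higher MU/price: 5/9.12 = 0.5482 vs 7/3.8 = 1.8421.
x_2 gives more utility per dollar, so spend all income on x_2: x_2* = m/p_2, x_1* = 0.
Numerically: x_1* = 0, x_2* = 45.2632.

x_1* = 0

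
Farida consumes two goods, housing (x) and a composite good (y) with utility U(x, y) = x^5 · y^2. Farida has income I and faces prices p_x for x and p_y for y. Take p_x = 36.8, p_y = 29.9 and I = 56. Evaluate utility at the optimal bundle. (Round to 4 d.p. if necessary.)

Demand: x*(p_x,p_y,I) = 5/7·I/p_x and y* = 2/7·I/p_y.
At p_x=36.8, p_y=29.9, I=56: x* = 5/7·56/36.8 = 1.087, y* = 0.5351.
Utility at the optimum: U(1.087, 0.5351) = 0.4345.

V = 0.4345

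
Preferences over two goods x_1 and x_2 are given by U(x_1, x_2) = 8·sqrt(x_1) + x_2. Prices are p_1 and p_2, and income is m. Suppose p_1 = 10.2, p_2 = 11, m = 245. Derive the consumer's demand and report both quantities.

MU_x_1 = 4/√x_1, MU_x_2 = 1. Tangency: 4/√x_1 = p_1/p_2.
Solve: √x_1 = 4·p_2/p_1, so x_1*(p_1,p_2) = (4·p_2/p_1)², and x_2* = (m − p_1·x_1*)/p_2.
Plugging in: x_1* = (4·11/10.2)² = 18.6082, x_2* = 5.0178.

x_1* = 18.6082, x_2* = 5.0178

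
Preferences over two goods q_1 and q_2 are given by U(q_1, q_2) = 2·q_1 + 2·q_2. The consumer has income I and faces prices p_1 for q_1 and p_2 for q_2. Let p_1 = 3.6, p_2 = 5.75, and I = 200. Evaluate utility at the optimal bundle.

V = 111.1111

Perfect substitutes: compare marginal utility per dollar. 2/p_1 vs 2/p_2 → 0.5556 vs 0.3478.
q_1 gives more utility per dollar, so spend all income on q_1: q_1* = I/p_1, q_2* = 0.
Numerically: q_1* = 55.5556, q_2* = 0.
Utility at the optimum: U(55.5556, 0) = 111.1111.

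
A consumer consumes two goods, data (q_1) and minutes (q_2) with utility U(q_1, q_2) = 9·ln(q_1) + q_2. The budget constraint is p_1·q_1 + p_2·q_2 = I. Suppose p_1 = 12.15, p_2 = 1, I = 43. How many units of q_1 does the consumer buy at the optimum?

q_1* = 0.7407

MU_q_1 = 9/q_1, MU_q_2 = 1. Tangency: 9/q_1 = p_1/p_2.
So q_1*(p_1,p_2) = 9·p_2/p_1, independent of income; and q_2* = (I − 9·p_2)/p_2.
At the given prices: q_1* = 9·1/12.15 = 0.7407.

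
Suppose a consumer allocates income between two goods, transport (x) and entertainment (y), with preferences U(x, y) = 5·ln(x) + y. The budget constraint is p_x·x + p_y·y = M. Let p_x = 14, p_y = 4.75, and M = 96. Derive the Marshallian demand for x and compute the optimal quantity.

Set MRS = p_x/p_y: (5/x)/1 = p_x/p_y.
So x*(p_x,p_y) = 5·p_y/p_x, independent of income; and y* = (M − 5·p_y)/p_y.
At the given prices: x* = 5·4.75/14 = 1.6964.

x* = 1.6964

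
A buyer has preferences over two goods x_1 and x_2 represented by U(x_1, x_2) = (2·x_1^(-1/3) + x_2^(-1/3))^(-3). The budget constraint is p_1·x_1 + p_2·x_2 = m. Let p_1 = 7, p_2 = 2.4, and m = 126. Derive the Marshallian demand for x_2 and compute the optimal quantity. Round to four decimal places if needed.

x_2* = 16.4174

MU_x_1 ∝ 2·x_1^(-4/3), MU_x_2 ∝ x_2^(-4/3), so MRS = 2·(x_2/x_1)^(4/3) = p_1/p_2.
Solve for the ratio: x_2/x_1 = [(1/2)·p_1/p_2]^(0.75).
With the ratio pinned down, the budget gives x_1* = m/(p_1 + p_2·(x_2/x_1)) and x_2* = (x_2/x_1)·x_1*.
Numerically x_2/x_1 = 1.327066, so x_1* = 126/(7 + 2.4·1.327066) = 12.3712 and x_2* = 1.327066·12.3712 = 16.4174.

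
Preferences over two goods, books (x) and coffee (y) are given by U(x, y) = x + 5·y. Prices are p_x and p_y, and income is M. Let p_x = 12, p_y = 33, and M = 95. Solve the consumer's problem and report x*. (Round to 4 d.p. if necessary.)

x* = 0

Linear utility — the consumer picks whichever good has higher MU/price: 1/12 = 0.0833 vs 5/33 = 0.1515.
y gives more utility per dollar, so spend all income on y: y* = M/p_y, x* = 0.
Numerically: x* = 0, y* = 2.8788.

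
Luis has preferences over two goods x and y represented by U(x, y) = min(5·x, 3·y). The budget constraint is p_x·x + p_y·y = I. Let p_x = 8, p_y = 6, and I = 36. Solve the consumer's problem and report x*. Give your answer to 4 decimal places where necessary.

x* = 2

Leontief preferences: the optimum is at the kink where x/3 = y/5, i.e. y = (5/3)·x.
Budget: p_x·x + p_y·(5/3)·x = I, so (3·p_x + 5·p_y)·x = 3·I.
Demand: x*(p_x,p_y,I) = 3·I/(3·p_x + 5·p_y), y* = 5·I/(3·p_x + 5·p_y).
Here 3·8 + 5·6 = 54, giving x* = 2.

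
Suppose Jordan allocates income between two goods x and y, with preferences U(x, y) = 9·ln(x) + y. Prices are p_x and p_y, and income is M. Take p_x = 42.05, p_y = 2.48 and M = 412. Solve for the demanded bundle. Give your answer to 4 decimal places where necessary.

x* = 0.5308, y* = 157.129

Set MRS = p_x/p_y: (9/x)/1 = p_x/p_y.
So x*(p_x,p_y) = 9·p_y/p_x, independent of income; and y* = (M − 9·p_y)/p_y.
At the given prices: x* = 9·2.48/42.05 = 0.5308, and y* = 157.129.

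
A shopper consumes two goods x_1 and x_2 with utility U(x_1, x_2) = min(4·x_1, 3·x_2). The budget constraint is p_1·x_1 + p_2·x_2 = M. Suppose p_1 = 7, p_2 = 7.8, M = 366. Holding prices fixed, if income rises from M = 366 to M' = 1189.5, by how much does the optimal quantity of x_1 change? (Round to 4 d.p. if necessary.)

Leontief preferences: the optimum is at the kink where x_1/3 = x_2/4, i.e. x_2 = (4/3)·x_1.
Budget: p_1·x_1 + p_2·(4/3)·x_1 = M, so (3·p_1 + 4·p_2)·x_1 = 3·M.
Demand: x_1*(p_1,p_2,M) = 3·M/(3·p_1 + 4·p_2), x_2* = 4·M/(3·p_1 + 4·p_2).
Here 3·7 + 4·7.8 = 52.2, giving x_1* = 21.0345.
At M' = 1189.5: x_1* = 68.3621. Change: 68.3621 − 21.0345 = 47.3276.

Δx_1* = 47.3276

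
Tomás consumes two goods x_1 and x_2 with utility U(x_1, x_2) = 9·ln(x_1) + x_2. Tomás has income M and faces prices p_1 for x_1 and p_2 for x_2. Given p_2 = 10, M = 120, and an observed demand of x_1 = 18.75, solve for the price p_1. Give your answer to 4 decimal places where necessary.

Set MRS = p_1/p_2: (9/x_1)/1 = p_1/p_2.
So x_1*(p_1,p_2) = 9·p_2/p_1, independent of income; and x_2* = (M − 9·p_2)/p_2.
Set x_1* = 18.75 in the demand function and solve for p_1: p_1 = 4.8.

p_1 = 4.8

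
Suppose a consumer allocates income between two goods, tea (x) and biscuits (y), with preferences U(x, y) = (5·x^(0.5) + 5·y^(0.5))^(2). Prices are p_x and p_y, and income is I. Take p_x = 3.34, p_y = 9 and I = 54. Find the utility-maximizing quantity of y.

Numerically y/x = 0.137723, so x* = 54/(3.34 + 9·0.137723) = 11.7917 and y* = 0.137723·11.7917 = 1.624.

y* = 1.624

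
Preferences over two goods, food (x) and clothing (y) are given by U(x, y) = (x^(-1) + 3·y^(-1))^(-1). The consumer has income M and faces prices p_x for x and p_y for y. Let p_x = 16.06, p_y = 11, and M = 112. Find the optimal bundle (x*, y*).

From the CES first-order condition, (1/3)·(y/x)^(2) = p_x/p_y.
Solve for the ratio: y/x = [3·p_x/p_y]^(0.5).
Substitute y = (y/x)·x into the budget: x* = M/(p_x + p_y·(y/x)).
Numerically y/x = 2.092845, so x* = 112/(16.06 + 11·2.092845) = 2.8658 and y* = 2.092845·2.8658 = 5.9977.

x* = 2.8658, y* = 5.9977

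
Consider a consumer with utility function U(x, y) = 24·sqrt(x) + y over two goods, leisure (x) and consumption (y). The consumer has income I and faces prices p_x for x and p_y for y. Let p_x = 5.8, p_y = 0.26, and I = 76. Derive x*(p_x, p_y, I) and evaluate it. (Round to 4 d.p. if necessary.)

Utility is quasi-linear in y; the FOC for x is 12/√x = p_x/p_y.
Solve: √x = 12·p_y/p_x, so x*(p_x,p_y) = (12·p_y/p_x)², and y* = (I − p_x·x*)/p_y.
Plugging in: x* = (12·0.26/5.8)² = 0.2894.

x* = 0.2894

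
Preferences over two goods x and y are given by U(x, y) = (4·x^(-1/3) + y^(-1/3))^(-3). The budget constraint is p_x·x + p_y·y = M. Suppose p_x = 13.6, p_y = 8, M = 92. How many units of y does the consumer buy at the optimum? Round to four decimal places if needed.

From the CES first-order condition, 4·(y/x)^(4/3) = p_x/p_y.
Hence y/x = ((1/4)·p_x/p_y)^(1/(4/3)), i.e. raised to the 0.75 power.
Substitute y = (y/x)·x into the budget: x* = M/(p_x + p_y·(y/x)).
Numerically y/x = 0.526371, so x* = 92/(13.6 + 8·0.526371) = 5.1654 and y* = 0.526371·5.1654 = 2.7189.

y* = 2.7189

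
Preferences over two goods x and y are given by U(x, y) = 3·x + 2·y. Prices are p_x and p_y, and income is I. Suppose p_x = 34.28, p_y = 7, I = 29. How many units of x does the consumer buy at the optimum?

x* = 0

Linear utility — the consumer picks whichever good has higher MU/price: 3/34.28 = 0.0875 vs 2/7 = 0.2857.
y gives more utility per dollar, so spend all income on y: y* = I/p_y, x* = 0.
Numerically: x* = 0, y* = 4.1429.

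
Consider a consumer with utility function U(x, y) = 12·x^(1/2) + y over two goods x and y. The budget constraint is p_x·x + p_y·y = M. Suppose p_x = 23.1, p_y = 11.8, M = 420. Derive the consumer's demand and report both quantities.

x* = 9.3938, y* = 17.2036

MU_x = 6/√x, MU_y = 1. Tangency: 6/√x = p_x/p_y.
Thus x* = (6·p_y/p_x)² — independent of M — with the rest of income spent on y.
Plugging in: x* = (6·11.8/23.1)² = 9.3938, y* = 17.2036.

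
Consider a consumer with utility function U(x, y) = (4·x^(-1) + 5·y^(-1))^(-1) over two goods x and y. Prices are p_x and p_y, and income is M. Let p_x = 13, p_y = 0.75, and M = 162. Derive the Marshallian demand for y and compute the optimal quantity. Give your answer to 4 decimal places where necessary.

y* = 45.7259

Numerically y/x = 4.654747, so x* = 162/(13 + 0.75·4.654747) = 9.8235 and y* = 4.654747·9.8235 = 45.7259.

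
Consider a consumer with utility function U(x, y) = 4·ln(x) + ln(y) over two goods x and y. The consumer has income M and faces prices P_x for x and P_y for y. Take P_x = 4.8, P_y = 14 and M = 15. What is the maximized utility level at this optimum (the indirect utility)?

MU_x/MU_y = (4·y)/(x); tangency sets this equal to P_x/P_y.
So 4·P_y·y = P_x·x; combined with the budget, a share 0.8 of income goes to x.
Demand: x*(P_x,P_y,M) = 0.8·M/P_x and y* = 0.2·M/P_y.
At P_x=4.8, P_y=14, M=15: x* = 0.8·15/4.8 = 2.5, y* = 0.2143.
Utility at the optimum: U(2.5, 0.2143) = 2.1247.

V = 2.1247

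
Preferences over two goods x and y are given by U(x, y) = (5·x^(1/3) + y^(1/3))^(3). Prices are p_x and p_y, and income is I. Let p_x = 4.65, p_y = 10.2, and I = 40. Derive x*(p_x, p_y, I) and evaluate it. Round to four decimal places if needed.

With the ratio pinned down, the budget gives x* = I/(p_x + p_y·(y/x)) and y* = (y/x)·x*.
Numerically y/x = 0.027531, so x* = 40/(4.65 + 10.2·0.027531) = 8.1122.

x* = 8.1122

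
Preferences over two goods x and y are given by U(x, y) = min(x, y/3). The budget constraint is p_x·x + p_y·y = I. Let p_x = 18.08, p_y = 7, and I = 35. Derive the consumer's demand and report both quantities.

x* = 0.8956, y* = 2.6868

Leontief preferences: the optimum is at the kink where x/1 = y/3, i.e. y = 3·x.
Budget: p_x·x + p_y·3·x = I, so (p_x + 3·p_y)·x = I.
Demand: x*(p_x,p_y,I) = I/(p_x + 3·p_y), y* = 3·I/(p_x + 3·p_y).
Here 18.08 + 3·7 = 39.08, giving x* = 0.8956 and y* = 2.6868.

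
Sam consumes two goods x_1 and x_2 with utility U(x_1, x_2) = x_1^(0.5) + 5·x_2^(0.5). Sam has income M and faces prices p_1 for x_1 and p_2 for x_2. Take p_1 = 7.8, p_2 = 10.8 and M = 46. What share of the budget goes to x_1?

share on x_1 = 0.0525

Numerically x_2/x_1 = 13.040123, so x_1* = 46/(7.8 + 10.8·13.040123) = 0.3095 and x_2* = 13.040123·0.3095 = 4.0357.
Expenditure on x_1: 7.8·0.3095 = 2.414; share = 0.0525.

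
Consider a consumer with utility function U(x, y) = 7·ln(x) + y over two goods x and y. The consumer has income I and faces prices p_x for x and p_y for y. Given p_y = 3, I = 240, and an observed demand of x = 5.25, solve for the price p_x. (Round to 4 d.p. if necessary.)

MU_x = 7/x, MU_y = 1. Tangency: 7/x = p_x/p_y.
So x*(p_x,p_y) = 7·p_y/p_x, independent of income; and y* = (I − 7·p_y)/p_y.
Set x* = 5.25 in the demand function and solve for p_x: p_x = 4.

p_x = 4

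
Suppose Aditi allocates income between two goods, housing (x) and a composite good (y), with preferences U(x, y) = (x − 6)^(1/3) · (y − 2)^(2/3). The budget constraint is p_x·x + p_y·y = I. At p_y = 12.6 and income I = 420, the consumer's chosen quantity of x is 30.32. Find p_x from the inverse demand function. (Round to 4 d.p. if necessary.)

p_x = 5

This is Cobb-Douglas in (x−6, y−2): tangency gives 1/3·p_y·(y−2) = 2/3·p_x·(x−6).
After buying the subsistence bundle (6, 2), a share 1/3 of the remaining income goes to x: x* = 6 + 1/3·(I − 6p_x − 2p_y)/p_x.
Set x* = 30.32 in the demand function and solve for p_x: p_x = 5.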